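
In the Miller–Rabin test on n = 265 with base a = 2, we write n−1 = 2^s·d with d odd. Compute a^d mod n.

137

265 − 1 = 264 = 2^3 · 33, so d = 33.
2^1 ≡ 2 (mod 265)
2^2 ≡ 2^2 = 4 ≡ 4 (mod 265)
2^4 ≡ 4^2 = 16 ≡ 16 (mod 265)
2^8 ≡ 16^2 = 256 ≡ 256 (mod 265)
2^16 ≡ 256^2 = 65536 ≡ 81 (mod 265)
2^32 ≡ 81^2 = 6561 ≡ 201 (mod 265)
33 = 32 + 1 in binary powers of 2.
So 2^33 ≡ 201 · 2 ≡ 137 (mod 265).
Squaring chain: 137 → 219 → 261; never reaches −1, so base 2 is a Miller–Rabin witness that 265 is composite.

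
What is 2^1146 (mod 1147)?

2^1 ≡ 2 (mod 1147)
2^2 ≡ 2^2 = 4 ≡ 4 (mod 1147)
2^4 ≡ 4^2 = 16 ≡ 16 (mod 1147)
2^8 ≡ 16^2 = 256 ≡ 256 (mod 1147)
2^16 ≡ 256^2 = 65536 ≡ 157 (mod 1147)
2^32 ≡ 157^2 = 24649 ≡ 562 (mod 1147)
2^64 ≡ 562^2 = 315844 ≡ 419 (mod 1147)
2^128 ≡ 419^2 = 175561 ≡ 70 (mod 1147)
2^256 ≡ 70^2 = 4900 ≡ 312 (mod 1147)
2^512 ≡ 312^2 = 97344 ≡ 996 (mod 1147)
2^1024 ≡ 996^2 = 992016 ≡ 1008 (mod 1147)
1146 = 1024 + 64 + 32 + 16 + 8 + 2 in binary powers of 2.
So 2^1146 ≡ 1008 · 419 · 562 · 157 · 256 · 4 ≡ 529 (mod 1147).
Since 529 ≠ 1, base 2 is a Fermat witness: 1147 is composite.

529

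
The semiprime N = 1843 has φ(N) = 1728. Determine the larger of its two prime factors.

97

φ(n) = (p−1)(q−1) = n − (p+q) + 1, so p + q = 1843 − 1728 + 1 = 116.
p and q are the roots of t² − 116t + 1843 = 0.
Discriminant: 116² − 4·1843 = 13456 − 7372 = 6084; √6084 = 78.
q = (116 − 78)/2 = 19, p = (116 + 78)/2 = 97.
Check: 19 · 97 = 1843.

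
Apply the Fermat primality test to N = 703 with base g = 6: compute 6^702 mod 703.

628

6^1 ≡ 6 (mod 703)
6^2 ≡ 6^2 = 36 ≡ 36 (mod 703)
6^4 ≡ 36^2 = 1296 ≡ 593 (mod 703)
6^8 ≡ 593^2 = 351649 ≡ 149 (mod 703)
6^16 ≡ 149^2 = 22201 ≡ 408 (mod 703)
6^32 ≡ 408^2 = 166464 ≡ 556 (mod 703)
6^64 ≡ 556^2 = 309136 ≡ 519 (mod 703)
6^128 ≡ 519^2 = 269361 ≡ 112 (mod 703)
6^256 ≡ 112^2 = 12544 ≡ 593 (mod 703)
6^512 ≡ 593^2 = 351649 ≡ 149 (mod 703)
702 = 512 + 128 + 32 + 16 + 8 + 4 + 2 in binary powers of 2.
So 6^702 ≡ 149 · 112 · 556 · 408 · 149 · 593 · 36 ≡ 628 (mod 703).
Since 628 ≠ 1, base 6 is a Fermat witness: 703 is composite.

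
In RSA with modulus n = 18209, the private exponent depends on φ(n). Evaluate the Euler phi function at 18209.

Factor: 18209 = 131 · 139.
φ(18209) = (131−1) · (139−1) = 130 · 138 = 17940.

17940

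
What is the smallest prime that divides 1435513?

61

1435513 is odd.
Digit sum 22, not divisible by 3.
Ends in 3: not divisible by 5.
7: 1435513 = 7·205073 + 2
11: 1435513 = 11·130501 + 2
13: 1435513 = 13·110424 + 1
17: 1435513 = 17·84441 + 16
19: 1435513 = 19·75553 + 6
23: 1435513 = 23·62413 + 14
29: 1435513 = 29·49500 + 13
31: 1435513 = 31·46306 + 27
37: 1435513 = 37·38797 + 24
41: 1435513 = 41·35012 + 21
43: 1435513 = 43·33384 + 1
47: 1435513 = 47·30542 + 39
53: 1435513 = 53·27085 + 8
59: 1435513 = 59·24330 + 43
61: 1435513 = 61·23533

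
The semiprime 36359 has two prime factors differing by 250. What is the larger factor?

353

Since p = q + 250, we have 36359 = q(q + 250), so q² + 250q − 36359 = 0.
Discriminant: 250² + 4·36359 = 62500 + 145436 = 207936; √207936 = 456.
q = (−250 + 456)/2 = 103, and p = q + 250 = 353.
Check: 103 · 353 = 36359.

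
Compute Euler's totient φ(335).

Factor: 335 = 5 · 67.
φ(335) = (5−1) · (67−1) = 4 · 66 = 264.

264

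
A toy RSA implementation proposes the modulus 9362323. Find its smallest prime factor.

73

9362323 is odd.
Digit sum 28, not divisible by 3.
Ends in 3: not divisible by 5.
7: 9362323 = 7·1337474 + 5
11: 9362323 = 11·851120 + 3
13: 9362323 = 13·720178 + 9
17: 9362323 = 17·550724 + 15
19: 9362323 = 19·492753 + 16
23: 9362323 = 23·407057 + 12
29: 9362323 = 29·322838 + 21
31: 9362323 = 31·302010 + 13
37: 9362323 = 37·253035 + 28
41: 9362323 = 41·228349 + 14
43: 9362323 = 43·217728 + 19
47: 9362323 = 47·199198 + 17
53: 9362323 = 53·176647 + 32
59: 9362323 = 59·158683 + 26
61: 9362323 = 61·153480 + 43
67: 9362323 = 67·139736 + 11
71: 9362323 = 71·131863 + 50
73: 9362323 = 73·128251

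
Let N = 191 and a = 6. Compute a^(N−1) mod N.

6^1 ≡ 6 (mod 191)
6^2 ≡ 6^2 = 36 ≡ 36 (mod 191)
6^4 ≡ 36^2 = 1296 ≡ 150 (mod 191)
6^8 ≡ 150^2 = 22500 ≡ 153 (mod 191)
6^16 ≡ 153^2 = 23409 ≡ 107 (mod 191)
6^32 ≡ 107^2 = 11449 ≡ 180 (mod 191)
6^64 ≡ 180^2 = 32400 ≡ 121 (mod 191)
6^128 ≡ 121^2 = 14641 ≡ 125 (mod 191)
190 = 128 + 32 + 16 + 8 + 4 + 2 in binary powers of 2.
So 6^190 ≡ 125 · 180 · 107 · 153 · 150 · 36 ≡ 1 (mod 191).
Since the result is 1, base 6 gives no evidence that 191 is composite.

1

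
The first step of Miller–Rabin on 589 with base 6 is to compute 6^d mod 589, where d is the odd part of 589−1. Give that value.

216

589 − 1 = 588 = 2^2 · 147, so d = 147.
6^1 ≡ 6 (mod 589)
6^2 ≡ 6^2 = 36 ≡ 36 (mod 589)
6^4 ≡ 36^2 = 1296 ≡ 118 (mod 589)
6^8 ≡ 118^2 = 13924 ≡ 377 (mod 589)
6^16 ≡ 377^2 = 142129 ≡ 180 (mod 589)
6^32 ≡ 180^2 = 32400 ≡ 5 (mod 589)
6^64 ≡ 5^2 = 25 ≡ 25 (mod 589)
6^128 ≡ 25^2 = 625 ≡ 36 (mod 589)
147 = 128 + 16 + 2 + 1 in binary powers of 2.
So 6^147 ≡ 36 · 180 · 36 · 6 ≡ 216 (mod 589).
Squaring chain: 216 → 125; never reaches −1, so base 6 is a Miller–Rabin witness that 589 is composite.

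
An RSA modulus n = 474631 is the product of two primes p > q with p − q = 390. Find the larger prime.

Since p = q + 390, we have 474631 = q(q + 390), so q² + 390q − 474631 = 0.
Discriminant: 390² + 4·474631 = 152100 + 1898524 = 2050624; √2050624 = 1432.
q = (−390 + 1432)/2 = 521, and p = q + 390 = 911.
Check: 521 · 911 = 474631.

911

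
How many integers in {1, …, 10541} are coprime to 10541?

Factor: 10541 = 83 · 127.
φ(10541) = (83−1) · (127−1) = 82 · 126 = 10332.

10332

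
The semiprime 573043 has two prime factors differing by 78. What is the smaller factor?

Since p = q + 78, we have 573043 = q(q + 78), so q² + 78q − 573043 = 0.
Discriminant: 78² + 4·573043 = 6084 + 2292172 = 2298256; √2298256 = 1516.
q = (−78 + 1516)/2 = 719, and p = q + 78 = 797.
Check: 719 · 797 = 573043.

719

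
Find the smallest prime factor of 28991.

53

28991 is odd.
Digit sum 29, not divisible by 3.
Ends in 1: not divisible by 5.
7: 28991 = 7·4141 + 4
11: 28991 = 11·2635 + 6
13: 28991 = 13·2230 + 1
17: 28991 = 17·1705 + 6
19: 28991 = 19·1525 + 16
23: 28991 = 23·1260 + 11
29: 28991 = 29·999 + 20
31: 28991 = 31·935 + 6
37: 28991 = 37·783 + 20
41: 28991 = 41·707 + 4
43: 28991 = 43·674 + 9
47: 28991 = 47·616 + 39
53: 28991 = 53·547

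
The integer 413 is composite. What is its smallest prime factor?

7

413 is odd.
Digit sum 8, not divisible by 3.
Ends in 3: not divisible by 5.
7: 413 = 7·59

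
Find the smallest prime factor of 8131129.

89

8131129 is odd.
Digit sum 25, not divisible by 3.
Ends in 9: not divisible by 5.
7: 8131129 = 7·1161589 + 6
11: 8131129 = 11·739193 + 6
13: 8131129 = 13·625471 + 6
17: 8131129 = 17·478301 + 12
19: 8131129 = 19·427954 + 3
23: 8131129 = 23·353527 + 8
29: 8131129 = 29·280383 + 22
31: 8131129 = 31·262294 + 15
37: 8131129 = 37·219760 + 9
41: 8131129 = 41·198320 + 9
43: 8131129 = 43·189096 + 1
47: 8131129 = 47·173002 + 35
53: 8131129 = 53·153417 + 28
59: 8131129 = 59·137815 + 44
61: 8131129 = 61·133297 + 12
67: 8131129 = 67·121360 + 9
71: 8131129 = 71·114522 + 67
73: 8131129 = 73·111385 + 24
79: 8131129 = 79·102925 + 54
83: 8131129 = 83·97965 + 34
89: 8131129 = 89·91361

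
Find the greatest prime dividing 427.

61

427 = 7 · 61
61 is prime.
So 427 = 7 · 61; the largest prime factor is 61.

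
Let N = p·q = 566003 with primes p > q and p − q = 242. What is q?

Since p = q + 242, we have 566003 = q(q + 242), so q² + 242q − 566003 = 0.
Discriminant: 242² + 4·566003 = 58564 + 2264012 = 2322576; √2322576 = 1524.
q = (−242 + 1524)/2 = 641, and p = q + 242 = 883.
Check: 641 · 883 = 566003.

641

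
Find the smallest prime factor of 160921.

160921 is odd.
Digit sum 19, not divisible by 3.
Ends in 1: not divisible by 5.
7: 160921 = 7·22988 + 5
11: 160921 = 11·14629 + 2
13: 160921 = 13·12378 + 7
17: 160921 = 17·9465 + 16
19: 160921 = 19·8469 + 10
23: 160921 = 23·6996 + 13
29: 160921 = 29·5549

29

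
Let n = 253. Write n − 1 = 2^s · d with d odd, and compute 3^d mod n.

253 − 1 = 252 = 2^2 · 63, so d = 63.
3^1 ≡ 3 (mod 253)
3^2 ≡ 3^2 = 9 ≡ 9 (mod 253)
3^4 ≡ 9^2 = 81 ≡ 81 (mod 253)
3^8 ≡ 81^2 = 6561 ≡ 236 (mod 253)
3^16 ≡ 236^2 = 55696 ≡ 36 (mod 253)
3^32 ≡ 36^2 = 1296 ≡ 31 (mod 253)
63 = 32 + 16 + 8 + 4 + 2 + 1 in binary powers of 2.
So 3^63 ≡ 31 · 36 · 236 · 81 · 9 · 3 ≡ 236 (mod 253).
Squaring chain: 236 → 36; never reaches −1, so base 3 is a Miller–Rabin witness that 253 is composite.

236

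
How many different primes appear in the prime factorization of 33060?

5

33060 = 2^2 · 8265
8265 = 3 · 2755
2755 = 5 · 551
551 = 19 · 29
33060 = 2^2 · 3 · 5 · 19 · 29, which has 5 distinct prime factors.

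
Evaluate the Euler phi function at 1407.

792

Factor: 1407 = 3 · 7 · 67.
φ(1407) = (3−1) · (7−1) · (67−1) = 2 · 6 · 66 = 792.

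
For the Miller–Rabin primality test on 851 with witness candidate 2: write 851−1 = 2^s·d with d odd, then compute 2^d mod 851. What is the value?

851 − 1 = 850 = 2^1 · 425, so d = 425.
2^1 ≡ 2 (mod 851)
2^2 ≡ 2^2 = 4 ≡ 4 (mod 851)
2^4 ≡ 4^2 = 16 ≡ 16 (mod 851)
2^8 ≡ 16^2 = 256 ≡ 256 (mod 851)
2^16 ≡ 256^2 = 65536 ≡ 9 (mod 851)
2^32 ≡ 9^2 = 81 ≡ 81 (mod 851)
2^64 ≡ 81^2 = 6561 ≡ 604 (mod 851)
2^128 ≡ 604^2 = 364816 ≡ 588 (mod 851)
2^256 ≡ 588^2 = 345744 ≡ 238 (mod 851)
425 = 256 + 128 + 32 + 8 + 1 in binary powers of 2.
So 2^425 ≡ 238 · 588 · 81 · 256 · 2 ≡ 542 (mod 851).
Squaring chain: 542; never reaches −1, so base 2 is a Miller–Rabin witness that 851 is composite.

542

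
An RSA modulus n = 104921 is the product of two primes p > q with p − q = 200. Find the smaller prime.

Since p = q + 200, we have 104921 = q(q + 200), so q² + 200q − 104921 = 0.
Discriminant: 200² + 4·104921 = 40000 + 419684 = 459684; √459684 = 678.
q = (−200 + 678)/2 = 239, and p = q + 200 = 439.
Check: 239 · 439 = 104921.

239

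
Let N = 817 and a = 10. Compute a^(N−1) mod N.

10^1 ≡ 10 (mod 817)
10^2 ≡ 10^2 = 100 ≡ 100 (mod 817)
10^4 ≡ 100^2 = 10000 ≡ 196 (mod 817)
10^8 ≡ 196^2 = 38416 ≡ 17 (mod 817)
10^16 ≡ 17^2 = 289 ≡ 289 (mod 817)
10^32 ≡ 289^2 = 83521 ≡ 187 (mod 817)
10^64 ≡ 187^2 = 34969 ≡ 655 (mod 817)
10^128 ≡ 655^2 = 429025 ≡ 100 (mod 817)
10^256 ≡ 100^2 = 10000 ≡ 196 (mod 817)
10^512 ≡ 196^2 = 38416 ≡ 17 (mod 817)
816 = 512 + 256 + 32 + 16 in binary powers of 2.
So 10^816 ≡ 17 · 196 · 187 · 289 ≡ 391 (mod 817).
Since 391 ≠ 1, base 10 is a Fermat witness: 817 is composite.

391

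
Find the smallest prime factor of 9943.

61

9943 is odd.
Digit sum 25, not divisible by 3.
Ends in 3: not divisible by 5.
7: 9943 = 7·1420 + 3
11: 9943 = 11·903 + 10
13: 9943 = 13·764 + 11
17: 9943 = 17·584 + 15
19: 9943 = 19·523 + 6
23: 9943 = 23·432 + 7
29: 9943 = 29·342 + 25
31: 9943 = 31·320 + 23
37: 9943 = 37·268 + 27
41: 9943 = 41·242 + 21
43: 9943 = 43·231 + 10
47: 9943 = 47·211 + 26
53: 9943 = 53·187 + 32
59: 9943 = 59·168 + 31
61: 9943 = 61·163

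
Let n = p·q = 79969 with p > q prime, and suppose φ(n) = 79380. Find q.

211

φ(n) = (p−1)(q−1) = n − (p+q) + 1, so p + q = 79969 − 79380 + 1 = 590.
p and q are the roots of t² − 590t + 79969 = 0.
Discriminant: 590² − 4·79969 = 348100 − 319876 = 28224; √28224 = 168.
q = (590 − 168)/2 = 211, p = (590 + 168)/2 = 379.
Check: 211 · 379 = 79969.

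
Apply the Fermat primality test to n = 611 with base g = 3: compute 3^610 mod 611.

3^1 ≡ 3 (mod 611)
3^2 ≡ 3^2 = 9 ≡ 9 (mod 611)
3^4 ≡ 9^2 = 81 ≡ 81 (mod 611)
3^8 ≡ 81^2 = 6561 ≡ 451 (mod 611)
3^16 ≡ 451^2 = 203401 ≡ 549 (mod 611)
3^32 ≡ 549^2 = 301401 ≡ 178 (mod 611)
3^64 ≡ 178^2 = 31684 ≡ 523 (mod 611)
3^128 ≡ 523^2 = 273529 ≡ 412 (mod 611)
3^256 ≡ 412^2 = 169744 ≡ 497 (mod 611)
3^512 ≡ 497^2 = 247009 ≡ 165 (mod 611)
610 = 512 + 64 + 32 + 2 in binary powers of 2.
So 3^610 ≡ 165 · 523 · 178 · 9 ≡ 341 (mod 611).
Since 341 ≠ 1, base 3 is a Fermat witness: 611 is composite.

341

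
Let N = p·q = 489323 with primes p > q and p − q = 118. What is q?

643

Since p = q + 118, we have 489323 = q(q + 118), so q² + 118q − 489323 = 0.
Discriminant: 118² + 4·489323 = 13924 + 1957292 = 1971216; √1971216 = 1404.
q = (−118 + 1404)/2 = 643, and p = q + 118 = 761.
Check: 643 · 761 = 489323.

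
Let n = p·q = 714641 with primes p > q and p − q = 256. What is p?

983

Since p = q + 256, we have 714641 = q(q + 256), so q² + 256q − 714641 = 0.
Discriminant: 256² + 4·714641 = 65536 + 2858564 = 2924100; √2924100 = 1710.
q = (−256 + 1710)/2 = 727, and p = q + 256 = 983.
Check: 727 · 983 = 714641.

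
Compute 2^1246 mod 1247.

2^1 ≡ 2 (mod 1247)
2^2 ≡ 2^2 = 4 ≡ 4 (mod 1247)
2^4 ≡ 4^2 = 16 ≡ 16 (mod 1247)
2^8 ≡ 16^2 = 256 ≡ 256 (mod 1247)
2^16 ≡ 256^2 = 65536 ≡ 692 (mod 1247)
2^32 ≡ 692^2 = 478864 ≡ 16 (mod 1247)
2^64 ≡ 16^2 = 256 ≡ 256 (mod 1247)
2^128 ≡ 256^2 = 65536 ≡ 692 (mod 1247)
2^256 ≡ 692^2 = 478864 ≡ 16 (mod 1247)
2^512 ≡ 16^2 = 256 ≡ 256 (mod 1247)
2^1024 ≡ 256^2 = 65536 ≡ 692 (mod 1247)
1246 = 1024 + 128 + 64 + 16 + 8 + 4 + 2 in binary powers of 2.
So 2^1246 ≡ 692 · 692 · 256 · 692 · 256 · 16 · 4 ≡ 173 (mod 1247).
Since 173 ≠ 1, base 2 is a Fermat witness: 1247 is composite.

173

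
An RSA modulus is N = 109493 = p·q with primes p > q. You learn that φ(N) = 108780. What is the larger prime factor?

491

φ(n) = (p−1)(q−1) = n − (p+q) + 1, so p + q = 109493 − 108780 + 1 = 714.
p and q are the roots of t² − 714t + 109493 = 0.
Discriminant: 714² − 4·109493 = 509796 − 437972 = 71824; √71824 = 268.
q = (714 − 268)/2 = 223, p = (714 + 268)/2 = 491.
Check: 223 · 491 = 109493.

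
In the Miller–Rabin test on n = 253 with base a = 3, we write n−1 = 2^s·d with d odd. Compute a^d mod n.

236

253 − 1 = 252 = 2^2 · 63, so d = 63.
3^1 ≡ 3 (mod 253)
3^2 ≡ 3^2 = 9 ≡ 9 (mod 253)
3^4 ≡ 9^2 = 81 ≡ 81 (mod 253)
3^8 ≡ 81^2 = 6561 ≡ 236 (mod 253)
3^16 ≡ 236^2 = 55696 ≡ 36 (mod 253)
3^32 ≡ 36^2 = 1296 ≡ 31 (mod 253)
63 = 32 + 16 + 8 + 4 + 2 + 1 in binary powers of 2.
So 3^63 ≡ 31 · 36 · 236 · 81 · 9 · 3 ≡ 236 (mod 253).
Squaring chain: 236 → 36; never reaches −1, so base 3 is a Miller–Rabin witness that 253 is composite.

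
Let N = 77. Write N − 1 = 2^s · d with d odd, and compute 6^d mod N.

77 − 1 = 76 = 2^2 · 19, so d = 19.
6^1 ≡ 6 (mod 77)
6^2 ≡ 6^2 = 36 ≡ 36 (mod 77)
6^4 ≡ 36^2 = 1296 ≡ 64 (mod 77)
6^8 ≡ 64^2 = 4096 ≡ 15 (mod 77)
6^16 ≡ 15^2 = 225 ≡ 71 (mod 77)
19 = 16 + 2 + 1 in binary powers of 2.
So 6^19 ≡ 71 · 36 · 6 ≡ 13 (mod 77).
Squaring chain: 13 → 15; never reaches −1, so base 6 is a Miller–Rabin witness that 77 is composite.

13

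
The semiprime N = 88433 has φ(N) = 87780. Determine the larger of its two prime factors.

463

φ(n) = (p−1)(q−1) = n − (p+q) + 1, so p + q = 88433 − 87780 + 1 = 654.
p and q are the roots of t² − 654t + 88433 = 0.
Discriminant: 654² − 4·88433 = 427716 − 353732 = 73984; √73984 = 272.
q = (654 − 272)/2 = 191, p = (654 + 272)/2 = 463.
Check: 191 · 463 = 88433.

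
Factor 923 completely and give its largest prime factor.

923 = 13 · 71
71 is prime.
So 923 = 13 · 71; the largest prime factor is 71.

71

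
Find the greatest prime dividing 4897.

4897 = 59 · 83
83 is prime.
So 4897 = 59 · 83; the largest prime factor is 83.

83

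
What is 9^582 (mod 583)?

367

9^1 ≡ 9 (mod 583)
9^2 ≡ 9^2 = 81 ≡ 81 (mod 583)
9^4 ≡ 81^2 = 6561 ≡ 148 (mod 583)
9^8 ≡ 148^2 = 21904 ≡ 333 (mod 583)
9^16 ≡ 333^2 = 110889 ≡ 119 (mod 583)
9^32 ≡ 119^2 = 14161 ≡ 169 (mod 583)
9^64 ≡ 169^2 = 28561 ≡ 577 (mod 583)
9^128 ≡ 577^2 = 332929 ≡ 36 (mod 583)
9^256 ≡ 36^2 = 1296 ≡ 130 (mod 583)
9^512 ≡ 130^2 = 16900 ≡ 576 (mod 583)
582 = 512 + 64 + 4 + 2 in binary powers of 2.
So 9^582 ≡ 576 · 577 · 148 · 81 ≡ 367 (mod 583).
Since 367 ≠ 1, base 9 is a Fermat witness: 583 is composite.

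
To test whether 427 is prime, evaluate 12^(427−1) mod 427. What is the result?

12^1 ≡ 12 (mod 427)
12^2 ≡ 12^2 = 144 ≡ 144 (mod 427)
12^4 ≡ 144^2 = 20736 ≡ 240 (mod 427)
12^8 ≡ 240^2 = 57600 ≡ 382 (mod 427)
12^16 ≡ 382^2 = 145924 ≡ 317 (mod 427)
12^32 ≡ 317^2 = 100489 ≡ 144 (mod 427)
12^64 ≡ 144^2 = 20736 ≡ 240 (mod 427)
12^128 ≡ 240^2 = 57600 ≡ 382 (mod 427)
12^256 ≡ 382^2 = 145924 ≡ 317 (mod 427)
426 = 256 + 128 + 32 + 8 + 2 in binary powers of 2.
So 12^426 ≡ 317 · 382 · 144 · 382 · 144 ≡ 400 (mod 427).
Since 400 ≠ 1, base 12 is a Fermat witness: 427 is composite.

400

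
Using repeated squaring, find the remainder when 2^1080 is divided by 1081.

2^1 ≡ 2 (mod 1081)
2^2 ≡ 2^2 = 4 ≡ 4 (mod 1081)
2^4 ≡ 4^2 = 16 ≡ 16 (mod 1081)
2^8 ≡ 16^2 = 256 ≡ 256 (mod 1081)
2^16 ≡ 256^2 = 65536 ≡ 676 (mod 1081)
2^32 ≡ 676^2 = 456976 ≡ 794 (mod 1081)
2^64 ≡ 794^2 = 630436 ≡ 213 (mod 1081)
2^128 ≡ 213^2 = 45369 ≡ 1048 (mod 1081)
2^256 ≡ 1048^2 = 1098304 ≡ 8 (mod 1081)
2^512 ≡ 8^2 = 64 ≡ 64 (mod 1081)
2^1024 ≡ 64^2 = 4096 ≡ 853 (mod 1081)
1080 = 1024 + 32 + 16 + 8 in binary powers of 2.
So 2^1080 ≡ 853 · 794 · 676 · 256 ≡ 165 (mod 1081).
Since 165 ≠ 1, base 2 is a Fermat witness: 1081 is composite.

165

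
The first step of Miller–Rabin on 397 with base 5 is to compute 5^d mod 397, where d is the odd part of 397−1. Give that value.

334

397 − 1 = 396 = 2^2 · 99, so d = 99.
5^1 ≡ 5 (mod 397)
5^2 ≡ 5^2 = 25 ≡ 25 (mod 397)
5^4 ≡ 25^2 = 625 ≡ 228 (mod 397)
5^8 ≡ 228^2 = 51984 ≡ 374 (mod 397)
5^16 ≡ 374^2 = 139876 ≡ 132 (mod 397)
5^32 ≡ 132^2 = 17424 ≡ 353 (mod 397)
5^64 ≡ 353^2 = 124609 ≡ 348 (mod 397)
99 = 64 + 32 + 2 + 1 in binary powers of 2.
So 5^99 ≡ 348 · 353 · 25 · 5 ≡ 334 (mod 397).
Squaring chain: 334 → 396; reaches −1, so base 5 does not prove 397 composite.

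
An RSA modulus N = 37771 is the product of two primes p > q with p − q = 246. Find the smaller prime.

107

Since p = q + 246, we have 37771 = q(q + 246), so q² + 246q − 37771 = 0.
Discriminant: 246² + 4·37771 = 60516 + 151084 = 211600; √211600 = 460.
q = (−246 + 460)/2 = 107, and p = q + 246 = 353.
Check: 107 · 353 = 37771.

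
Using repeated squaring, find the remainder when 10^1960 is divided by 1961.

121

10^1 ≡ 10 (mod 1961)
10^2 ≡ 10^2 = 100 ≡ 100 (mod 1961)
10^4 ≡ 100^2 = 10000 ≡ 195 (mod 1961)
10^8 ≡ 195^2 = 38025 ≡ 766 (mod 1961)
10^16 ≡ 766^2 = 586756 ≡ 417 (mod 1961)
10^32 ≡ 417^2 = 173889 ≡ 1321 (mod 1961)
10^64 ≡ 1321^2 = 1745041 ≡ 1712 (mod 1961)
10^128 ≡ 1712^2 = 2930944 ≡ 1210 (mod 1961)
10^256 ≡ 1210^2 = 1464100 ≡ 1194 (mod 1961)
10^512 ≡ 1194^2 = 1425636 ≡ 1950 (mod 1961)
10^1024 ≡ 1950^2 = 3802500 ≡ 121 (mod 1961)
1960 = 1024 + 512 + 256 + 128 + 32 + 8 in binary powers of 2.
So 10^1960 ≡ 121 · 1950 · 1194 · 1210 · 1321 · 766 ≡ 121 (mod 1961).
Since 121 ≠ 1, base 10 is a Fermat witness: 1961 is composite.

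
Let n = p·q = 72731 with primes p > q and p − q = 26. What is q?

Since p = q + 26, we have 72731 = q(q + 26), so q² + 26q − 72731 = 0.
Discriminant: 26² + 4·72731 = 676 + 290924 = 291600; √291600 = 540.
q = (−26 + 540)/2 = 257, and p = q + 26 = 283.
Check: 257 · 283 = 72731.

257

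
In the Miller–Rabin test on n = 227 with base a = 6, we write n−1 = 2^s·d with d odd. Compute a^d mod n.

227 − 1 = 226 = 2^1 · 113, so d = 113.
6^1 ≡ 6 (mod 227)
6^2 ≡ 6^2 = 36 ≡ 36 (mod 227)
6^4 ≡ 36^2 = 1296 ≡ 161 (mod 227)
6^8 ≡ 161^2 = 25921 ≡ 43 (mod 227)
6^16 ≡ 43^2 = 1849 ≡ 33 (mod 227)
6^32 ≡ 33^2 = 1089 ≡ 181 (mod 227)
6^64 ≡ 181^2 = 32761 ≡ 73 (mod 227)
113 = 64 + 32 + 16 + 1 in binary powers of 2.
So 6^113 ≡ 73 · 181 · 33 · 6 ≡ 226 (mod 227).
Since 6^d ≡ 226 (mod 227), base 6 does not prove 227 composite.

226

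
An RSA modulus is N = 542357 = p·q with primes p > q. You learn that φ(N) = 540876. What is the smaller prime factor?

φ(n) = (p−1)(q−1) = n − (p+q) + 1, so p + q = 542357 − 540876 + 1 = 1482.
p and q are the roots of t² − 1482t + 542357 = 0.
Discriminant: 1482² − 4·542357 = 2196324 − 2169428 = 26896; √26896 = 164.
q = (1482 − 164)/2 = 659, p = (1482 + 164)/2 = 823.
Check: 659 · 823 = 542357.

659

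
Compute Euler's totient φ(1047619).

1015872

Factor: 1047619 = 79 · 89 · 149.
φ(1047619) = (79−1) · (89−1) · (149−1) = 78 · 88 · 148 = 1015872.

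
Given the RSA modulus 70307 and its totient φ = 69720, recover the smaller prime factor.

167

φ(n) = (p−1)(q−1) = n − (p+q) + 1, so p + q = 70307 − 69720 + 1 = 588.
p and q are the roots of t² − 588t + 70307 = 0.
Discriminant: 588² − 4·70307 = 345744 − 281228 = 64516; √64516 = 254.
q = (588 − 254)/2 = 167, p = (588 + 254)/2 = 421.
Check: 167 · 421 = 70307.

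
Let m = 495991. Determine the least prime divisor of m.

47

495991 is odd.
Digit sum 37, not divisible by 3.
Ends in 1: not divisible by 5.
7: 495991 = 7·70855 + 6
11: 495991 = 11·45090 + 1
13: 495991 = 13·38153 + 2
17: 495991 = 17·29175 + 16
19: 495991 = 19·26104 + 15
23: 495991 = 23·21564 + 19
29: 495991 = 29·17103 + 4
31: 495991 = 31·15999 + 22
37: 495991 = 37·13405 + 6
41: 495991 = 41·12097 + 14
43: 495991 = 43·11534 + 29
47: 495991 = 47·10553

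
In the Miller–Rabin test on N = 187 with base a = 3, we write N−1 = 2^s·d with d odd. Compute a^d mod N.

148

187 − 1 = 186 = 2^1 · 93, so d = 93.
3^1 ≡ 3 (mod 187)
3^2 ≡ 3^2 = 9 ≡ 9 (mod 187)
3^4 ≡ 9^2 = 81 ≡ 81 (mod 187)
3^8 ≡ 81^2 = 6561 ≡ 16 (mod 187)
3^16 ≡ 16^2 = 256 ≡ 69 (mod 187)
3^32 ≡ 69^2 = 4761 ≡ 86 (mod 187)
3^64 ≡ 86^2 = 7396 ≡ 103 (mod 187)
93 = 64 + 16 + 8 + 4 + 1 in binary powers of 2.
So 3^93 ≡ 103 · 69 · 16 · 81 · 3 ≡ 148 (mod 187).
Squaring chain: 148; never reaches −1, so base 3 is a Miller–Rabin witness that 187 is composite.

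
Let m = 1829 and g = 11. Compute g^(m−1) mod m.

11^1 ≡ 11 (mod 1829)
11^2 ≡ 11^2 = 121 ≡ 121 (mod 1829)
11^4 ≡ 121^2 = 14641 ≡ 9 (mod 1829)
11^8 ≡ 9^2 = 81 ≡ 81 (mod 1829)
11^16 ≡ 81^2 = 6561 ≡ 1074 (mod 1829)
11^32 ≡ 1074^2 = 1153476 ≡ 1206 (mod 1829)
11^64 ≡ 1206^2 = 1454436 ≡ 381 (mod 1829)
11^128 ≡ 381^2 = 145161 ≡ 670 (mod 1829)
11^256 ≡ 670^2 = 448900 ≡ 795 (mod 1829)
11^512 ≡ 795^2 = 632025 ≡ 1020 (mod 1829)
11^1024 ≡ 1020^2 = 1040400 ≡ 1528 (mod 1829)
1828 = 1024 + 512 + 256 + 32 + 4 in binary powers of 2.
So 11^1828 ≡ 1528 · 1020 · 795 · 1206 · 9 ≡ 1405 (mod 1829).
Since 1405 ≠ 1, base 11 is a Fermat witness: 1829 is composite.

1405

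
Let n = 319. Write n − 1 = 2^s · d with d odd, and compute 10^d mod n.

319 − 1 = 318 = 2^1 · 159, so d = 159.
10^1 ≡ 10 (mod 319)
10^2 ≡ 10^2 = 100 ≡ 100 (mod 319)
10^4 ≡ 100^2 = 10000 ≡ 111 (mod 319)
10^8 ≡ 111^2 = 12321 ≡ 199 (mod 319)
10^16 ≡ 199^2 = 39601 ≡ 45 (mod 319)
10^32 ≡ 45^2 = 2025 ≡ 111 (mod 319)
10^64 ≡ 111^2 = 12321 ≡ 199 (mod 319)
10^128 ≡ 199^2 = 39601 ≡ 45 (mod 319)
159 = 128 + 16 + 8 + 4 + 2 + 1 in binary powers of 2.
So 10^159 ≡ 45 · 45 · 199 · 111 · 100 · 10 ≡ 21 (mod 319).
Squaring chain: 21; never reaches −1, so base 10 is a Miller–Rabin witness that 319 is composite.

21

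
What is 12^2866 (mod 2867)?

683

12^1 ≡ 12 (mod 2867)
12^2 ≡ 12^2 = 144 ≡ 144 (mod 2867)
12^4 ≡ 144^2 = 20736 ≡ 667 (mod 2867)
12^8 ≡ 667^2 = 444889 ≡ 504 (mod 2867)
12^16 ≡ 504^2 = 254016 ≡ 1720 (mod 2867)
12^32 ≡ 1720^2 = 2958400 ≡ 2523 (mod 2867)
12^64 ≡ 2523^2 = 6365529 ≡ 789 (mod 2867)
12^128 ≡ 789^2 = 622521 ≡ 382 (mod 2867)
12^256 ≡ 382^2 = 145924 ≡ 2574 (mod 2867)
12^512 ≡ 2574^2 = 6625476 ≡ 2706 (mod 2867)
12^1024 ≡ 2706^2 = 7322436 ≡ 118 (mod 2867)
12^2048 ≡ 118^2 = 13924 ≡ 2456 (mod 2867)
2866 = 2048 + 512 + 256 + 32 + 16 + 2 in binary powers of 2.
So 12^2866 ≡ 2456 · 2706 · 2574 · 2523 · 1720 · 144 ≡ 683 (mod 2867).
Since 683 ≠ 1, base 12 is a Fermat witness: 2867 is composite.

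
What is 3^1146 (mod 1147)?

47

3^1 ≡ 3 (mod 1147)
3^2 ≡ 3^2 = 9 ≡ 9 (mod 1147)
3^4 ≡ 9^2 = 81 ≡ 81 (mod 1147)
3^8 ≡ 81^2 = 6561 ≡ 826 (mod 1147)
3^16 ≡ 826^2 = 682276 ≡ 958 (mod 1147)
3^32 ≡ 958^2 = 917764 ≡ 164 (mod 1147)
3^64 ≡ 164^2 = 26896 ≡ 515 (mod 1147)
3^128 ≡ 515^2 = 265225 ≡ 268 (mod 1147)
3^256 ≡ 268^2 = 71824 ≡ 710 (mod 1147)
3^512 ≡ 710^2 = 504100 ≡ 567 (mod 1147)
3^1024 ≡ 567^2 = 321489 ≡ 329 (mod 1147)
1146 = 1024 + 64 + 32 + 16 + 8 + 2 in binary powers of 2.
So 3^1146 ≡ 329 · 515 · 164 · 958 · 826 · 9 ≡ 47 (mod 1147).
Since 47 ≠ 1, base 3 is a Fermat witness: 1147 is composite.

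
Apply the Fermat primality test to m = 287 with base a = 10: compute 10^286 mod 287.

10^1 ≡ 10 (mod 287)
10^2 ≡ 10^2 = 100 ≡ 100 (mod 287)
10^4 ≡ 100^2 = 10000 ≡ 242 (mod 287)
10^8 ≡ 242^2 = 58564 ≡ 16 (mod 287)
10^16 ≡ 16^2 = 256 ≡ 256 (mod 287)
10^32 ≡ 256^2 = 65536 ≡ 100 (mod 287)
10^64 ≡ 100^2 = 10000 ≡ 242 (mod 287)
10^128 ≡ 242^2 = 58564 ≡ 16 (mod 287)
10^256 ≡ 16^2 = 256 ≡ 256 (mod 287)
286 = 256 + 16 + 8 + 4 + 2 in binary powers of 2.
So 10^286 ≡ 256 · 256 · 16 · 242 · 100 ≡ 256 (mod 287).
Since 256 ≠ 1, base 10 is a Fermat witness: 287 is composite.

256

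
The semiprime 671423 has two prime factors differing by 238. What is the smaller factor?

709

Since p = q + 238, we have 671423 = q(q + 238), so q² + 238q − 671423 = 0.
Discriminant: 238² + 4·671423 = 56644 + 2685692 = 2742336; √2742336 = 1656.
q = (−238 + 1656)/2 = 709, and p = q + 238 = 947.
Check: 709 · 947 = 671423.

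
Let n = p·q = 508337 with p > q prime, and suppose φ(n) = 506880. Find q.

φ(n) = (p−1)(q−1) = n − (p+q) + 1, so p + q = 508337 − 506880 + 1 = 1458.
p and q are the roots of t² − 1458t + 508337 = 0.
Discriminant: 1458² − 4·508337 = 2125764 − 2033348 = 92416; √92416 = 304.
q = (1458 − 304)/2 = 577, p = (1458 + 304)/2 = 881.
Check: 577 · 881 = 508337.

577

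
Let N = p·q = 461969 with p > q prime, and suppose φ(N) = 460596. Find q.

587

φ(n) = (p−1)(q−1) = n − (p+q) + 1, so p + q = 461969 − 460596 + 1 = 1374.
p and q are the roots of t² − 1374t + 461969 = 0.
Discriminant: 1374² − 4·461969 = 1887876 − 1847876 = 40000; √40000 = 200.
q = (1374 − 200)/2 = 587, p = (1374 + 200)/2 = 787.
Check: 587 · 787 = 461969.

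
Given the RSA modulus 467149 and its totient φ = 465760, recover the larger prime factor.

821

φ(n) = (p−1)(q−1) = n − (p+q) + 1, so p + q = 467149 − 465760 + 1 = 1390.
p and q are the roots of t² − 1390t + 467149 = 0.
Discriminant: 1390² − 4·467149 = 1932100 − 1868596 = 63504; √63504 = 252.
q = (1390 − 252)/2 = 569, p = (1390 + 252)/2 = 821.
Check: 569 · 821 = 467149.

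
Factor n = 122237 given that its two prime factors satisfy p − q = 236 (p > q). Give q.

251

Since p = q + 236, we have 122237 = q(q + 236), so q² + 236q − 122237 = 0.
Discriminant: 236² + 4·122237 = 55696 + 488948 = 544644; √544644 = 738.
q = (−236 + 738)/2 = 251, and p = q + 236 = 487.
Check: 251 · 487 = 122237.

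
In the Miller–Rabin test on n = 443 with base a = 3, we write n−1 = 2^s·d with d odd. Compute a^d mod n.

443 − 1 = 442 = 2^1 · 221, so d = 221.
3^1 ≡ 3 (mod 443)
3^2 ≡ 3^2 = 9 ≡ 9 (mod 443)
3^4 ≡ 9^2 = 81 ≡ 81 (mod 443)
3^8 ≡ 81^2 = 6561 ≡ 359 (mod 443)
3^16 ≡ 359^2 = 128881 ≡ 411 (mod 443)
3^32 ≡ 411^2 = 168921 ≡ 138 (mod 443)
3^64 ≡ 138^2 = 19044 ≡ 438 (mod 443)
3^128 ≡ 438^2 = 191844 ≡ 25 (mod 443)
221 = 128 + 64 + 16 + 8 + 4 + 1 in binary powers of 2.
So 3^221 ≡ 25 · 438 · 411 · 359 · 81 · 3 ≡ 1 (mod 443).
Since 3^d ≡ 1 (mod 443), base 3 does not prove 443 composite.

1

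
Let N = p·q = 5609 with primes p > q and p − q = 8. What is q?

71

Since p = q + 8, we have 5609 = q(q + 8), so q² + 8q − 5609 = 0.
Discriminant: 8² + 4·5609 = 64 + 22436 = 22500; √22500 = 150.
q = (−8 + 150)/2 = 71, and p = q + 8 = 79.
Check: 71 · 79 = 5609.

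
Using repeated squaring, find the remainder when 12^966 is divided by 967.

12^1 ≡ 12 (mod 967)
12^2 ≡ 12^2 = 144 ≡ 144 (mod 967)
12^4 ≡ 144^2 = 20736 ≡ 429 (mod 967)
12^8 ≡ 429^2 = 184041 ≡ 311 (mod 967)
12^16 ≡ 311^2 = 96721 ≡ 21 (mod 967)
12^32 ≡ 21^2 = 441 ≡ 441 (mod 967)
12^64 ≡ 441^2 = 194481 ≡ 114 (mod 967)
12^128 ≡ 114^2 = 12996 ≡ 425 (mod 967)
12^256 ≡ 425^2 = 180625 ≡ 763 (mod 967)
12^512 ≡ 763^2 = 582169 ≡ 35 (mod 967)
966 = 512 + 256 + 128 + 64 + 4 + 2 in binary powers of 2.
So 12^966 ≡ 35 · 763 · 425 · 114 · 429 · 144 ≡ 1 (mod 967).
Since the result is 1, base 12 gives no evidence that 967 is composite.

1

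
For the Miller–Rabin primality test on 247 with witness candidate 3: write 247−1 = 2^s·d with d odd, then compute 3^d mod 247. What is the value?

247 − 1 = 246 = 2^1 · 123, so d = 123.
3^1 ≡ 3 (mod 247)
3^2 ≡ 3^2 = 9 ≡ 9 (mod 247)
3^4 ≡ 9^2 = 81 ≡ 81 (mod 247)
3^8 ≡ 81^2 = 6561 ≡ 139 (mod 247)
3^16 ≡ 139^2 = 19321 ≡ 55 (mod 247)
3^32 ≡ 55^2 = 3025 ≡ 61 (mod 247)
3^64 ≡ 61^2 = 3721 ≡ 16 (mod 247)
123 = 64 + 32 + 16 + 8 + 2 + 1 in binary powers of 2.
So 3^123 ≡ 16 · 61 · 55 · 139 · 9 · 3 ≡ 183 (mod 247).
Squaring chain: 183; never reaches −1, so base 3 is a Miller–Rabin witness that 247 is composite.

183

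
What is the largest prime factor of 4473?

71

4473 = 3 · 1491
1491 = 3 · 497
497 = 7 · 71
71 is prime.
So 4473 = 3^2 · 7 · 71; the largest prime factor is 71.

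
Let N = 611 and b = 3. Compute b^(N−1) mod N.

341

3^1 ≡ 3 (mod 611)
3^2 ≡ 3^2 = 9 ≡ 9 (mod 611)
3^4 ≡ 9^2 = 81 ≡ 81 (mod 611)
3^8 ≡ 81^2 = 6561 ≡ 451 (mod 611)
3^16 ≡ 451^2 = 203401 ≡ 549 (mod 611)
3^32 ≡ 549^2 = 301401 ≡ 178 (mod 611)
3^64 ≡ 178^2 = 31684 ≡ 523 (mod 611)
3^128 ≡ 523^2 = 273529 ≡ 412 (mod 611)
3^256 ≡ 412^2 = 169744 ≡ 497 (mod 611)
3^512 ≡ 497^2 = 247009 ≡ 165 (mod 611)
610 = 512 + 64 + 32 + 2 in binary powers of 2.
So 3^610 ≡ 165 · 523 · 178 · 9 ≡ 341 (mod 611).
Since 341 ≠ 1, base 3 is a Fermat witness: 611 is composite.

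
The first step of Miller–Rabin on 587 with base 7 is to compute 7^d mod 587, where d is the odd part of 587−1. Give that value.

1

587 − 1 = 586 = 2^1 · 293, so d = 293.
7^1 ≡ 7 (mod 587)
7^2 ≡ 7^2 = 49 ≡ 49 (mod 587)
7^4 ≡ 49^2 = 2401 ≡ 53 (mod 587)
7^8 ≡ 53^2 = 2809 ≡ 461 (mod 587)
7^16 ≡ 461^2 = 212521 ≡ 27 (mod 587)
7^32 ≡ 27^2 = 729 ≡ 142 (mod 587)
7^64 ≡ 142^2 = 20164 ≡ 206 (mod 587)
7^128 ≡ 206^2 = 42436 ≡ 172 (mod 587)
7^256 ≡ 172^2 = 29584 ≡ 234 (mod 587)
293 = 256 + 32 + 4 + 1 in binary powers of 2.
So 7^293 ≡ 234 · 142 · 53 · 7 ≡ 1 (mod 587).
Since 7^d ≡ 1 (mod 587), base 7 does not prove 587 composite.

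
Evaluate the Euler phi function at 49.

42

Factor: 49 = 7^2.
φ(49) = 7^1·(7−1) = 42.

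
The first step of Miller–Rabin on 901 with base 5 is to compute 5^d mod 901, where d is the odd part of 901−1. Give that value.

277

901 − 1 = 900 = 2^2 · 225, so d = 225.
5^1 ≡ 5 (mod 901)
5^2 ≡ 5^2 = 25 ≡ 25 (mod 901)
5^4 ≡ 25^2 = 625 ≡ 625 (mod 901)
5^8 ≡ 625^2 = 390625 ≡ 492 (mod 901)
5^16 ≡ 492^2 = 242064 ≡ 596 (mod 901)
5^32 ≡ 596^2 = 355216 ≡ 222 (mod 901)
5^64 ≡ 222^2 = 49284 ≡ 630 (mod 901)
5^128 ≡ 630^2 = 396900 ≡ 460 (mod 901)
225 = 128 + 64 + 32 + 1 in binary powers of 2.
So 5^225 ≡ 460 · 630 · 222 · 5 ≡ 277 (mod 901).
Squaring chain: 277 → 144; never reaches −1, so base 5 is a Miller–Rabin witness that 901 is composite.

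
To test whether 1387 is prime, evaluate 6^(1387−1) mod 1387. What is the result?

875

6^1 ≡ 6 (mod 1387)
6^2 ≡ 6^2 = 36 ≡ 36 (mod 1387)
6^4 ≡ 36^2 = 1296 ≡ 1296 (mod 1387)
6^8 ≡ 1296^2 = 1679616 ≡ 1346 (mod 1387)
6^16 ≡ 1346^2 = 1811716 ≡ 294 (mod 1387)
6^32 ≡ 294^2 = 86436 ≡ 442 (mod 1387)
6^64 ≡ 442^2 = 195364 ≡ 1184 (mod 1387)
6^128 ≡ 1184^2 = 1401856 ≡ 986 (mod 1387)
6^256 ≡ 986^2 = 972196 ≡ 1296 (mod 1387)
6^512 ≡ 1296^2 = 1679616 ≡ 1346 (mod 1387)
6^1024 ≡ 1346^2 = 1811716 ≡ 294 (mod 1387)
1386 = 1024 + 256 + 64 + 32 + 8 + 2 in binary powers of 2.
So 6^1386 ≡ 294 · 1296 · 1184 · 442 · 1346 · 36 ≡ 875 (mod 1387).
Since 875 ≠ 1, base 6 is a Fermat witness: 1387 is composite.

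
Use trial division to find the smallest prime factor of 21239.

21239 is odd.
Digit sum 17, not divisible by 3.
Ends in 9: not divisible by 5.
7: 21239 = 7·3034 + 1
11: 21239 = 11·1930 + 9
13: 21239 = 13·1633 + 10
17: 21239 = 17·1249 + 6
19: 21239 = 19·1117 + 16
23: 21239 = 23·923 + 10
29: 21239 = 29·732 + 11
31: 21239 = 31·685 + 4
37: 21239 = 37·574 + 1
41: 21239 = 41·518 + 1
43: 21239 = 43·493 + 40
47: 21239 = 47·451 + 42
53: 21239 = 53·400 + 39
59: 21239 = 59·359 + 58
61: 21239 = 61·348 + 11
67: 21239 = 67·317

67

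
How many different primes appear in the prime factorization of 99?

99 = 3^2 · 11
99 = 3^2 · 11, which has 2 distinct prime factors.

2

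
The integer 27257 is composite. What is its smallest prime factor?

97

27257 is odd.
Digit sum 23, not divisible by 3.
Ends in 7: not divisible by 5.
7: 27257 = 7·3893 + 6
11: 27257 = 11·2477 + 10
13: 27257 = 13·2096 + 9
17: 27257 = 17·1603 + 6
19: 27257 = 19·1434 + 11
23: 27257 = 23·1185 + 2
29: 27257 = 29·939 + 26
31: 27257 = 31·879 + 8
37: 27257 = 37·736 + 25
41: 27257 = 41·664 + 33
43: 27257 = 43·633 + 38
47: 27257 = 47·579 + 44
53: 27257 = 53·514 + 15
59: 27257 = 59·461 + 58
61: 27257 = 61·446 + 51
67: 27257 = 67·406 + 55
71: 27257 = 71·383 + 64
73: 27257 = 73·373 + 28
79: 27257 = 79·345 + 2
83: 27257 = 83·328 + 33
89: 27257 = 89·306 + 23
97: 27257 = 97·281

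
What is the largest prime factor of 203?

29

203 = 7 · 29
29 is prime.
So 203 = 7 · 29; the largest prime factor is 29.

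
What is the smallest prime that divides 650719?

37

650719 is odd.
Digit sum 28, not divisible by 3.
Ends in 9: not divisible by 5.
7: 650719 = 7·92959 + 6
11: 650719 = 11·59156 + 3
13: 650719 = 13·50055 + 4
17: 650719 = 17·38277 + 10
19: 650719 = 19·34248 + 7
23: 650719 = 23·28292 + 3
29: 650719 = 29·22438 + 17
31: 650719 = 31·20990 + 29
37: 650719 = 37·17587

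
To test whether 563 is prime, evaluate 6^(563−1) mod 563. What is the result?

1

6^1 ≡ 6 (mod 563)
6^2 ≡ 6^2 = 36 ≡ 36 (mod 563)
6^4 ≡ 36^2 = 1296 ≡ 170 (mod 563)
6^8 ≡ 170^2 = 28900 ≡ 187 (mod 563)
6^16 ≡ 187^2 = 34969 ≡ 63 (mod 563)
6^32 ≡ 63^2 = 3969 ≡ 28 (mod 563)
6^64 ≡ 28^2 = 784 ≡ 221 (mod 563)
6^128 ≡ 221^2 = 48841 ≡ 423 (mod 563)
6^256 ≡ 423^2 = 178929 ≡ 458 (mod 563)
6^512 ≡ 458^2 = 209764 ≡ 328 (mod 563)
562 = 512 + 32 + 16 + 2 in binary powers of 2.
So 6^562 ≡ 328 · 28 · 63 · 36 ≡ 1 (mod 563).
Since the result is 1, base 6 gives no evidence that 563 is composite.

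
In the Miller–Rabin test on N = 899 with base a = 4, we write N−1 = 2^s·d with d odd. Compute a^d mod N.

845

899 − 1 = 898 = 2^1 · 449, so d = 449.
4^1 ≡ 4 (mod 899)
4^2 ≡ 4^2 = 16 ≡ 16 (mod 899)
4^4 ≡ 16^2 = 256 ≡ 256 (mod 899)
4^8 ≡ 256^2 = 65536 ≡ 808 (mod 899)
4^16 ≡ 808^2 = 652864 ≡ 190 (mod 899)
4^32 ≡ 190^2 = 36100 ≡ 140 (mod 899)
4^64 ≡ 140^2 = 19600 ≡ 721 (mod 899)
4^128 ≡ 721^2 = 519841 ≡ 219 (mod 899)
4^256 ≡ 219^2 = 47961 ≡ 314 (mod 899)
449 = 256 + 128 + 64 + 1 in binary powers of 2.
So 4^449 ≡ 314 · 219 · 721 · 4 ≡ 845 (mod 899).
Squaring chain: 845; never reaches −1, so base 4 is a Miller–Rabin witness that 899 is composite.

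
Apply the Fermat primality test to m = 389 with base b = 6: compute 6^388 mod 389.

1

6^1 ≡ 6 (mod 389)
6^2 ≡ 6^2 = 36 ≡ 36 (mod 389)
6^4 ≡ 36^2 = 1296 ≡ 129 (mod 389)
6^8 ≡ 129^2 = 16641 ≡ 303 (mod 389)
6^16 ≡ 303^2 = 91809 ≡ 5 (mod 389)
6^32 ≡ 5^2 = 25 ≡ 25 (mod 389)
6^64 ≡ 25^2 = 625 ≡ 236 (mod 389)
6^128 ≡ 236^2 = 55696 ≡ 69 (mod 389)
6^256 ≡ 69^2 = 4761 ≡ 93 (mod 389)
388 = 256 + 128 + 4 in binary powers of 2.
So 6^388 ≡ 93 · 69 · 129 ≡ 1 (mod 389).
Since the result is 1, base 6 gives no evidence that 389 is composite.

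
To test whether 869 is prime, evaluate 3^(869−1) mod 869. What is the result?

3^1 ≡ 3 (mod 869)
3^2 ≡ 3^2 = 9 ≡ 9 (mod 869)
3^4 ≡ 9^2 = 81 ≡ 81 (mod 869)
3^8 ≡ 81^2 = 6561 ≡ 478 (mod 869)
3^16 ≡ 478^2 = 228484 ≡ 806 (mod 869)
3^32 ≡ 806^2 = 649636 ≡ 493 (mod 869)
3^64 ≡ 493^2 = 243049 ≡ 598 (mod 869)
3^128 ≡ 598^2 = 357604 ≡ 445 (mod 869)
3^256 ≡ 445^2 = 198025 ≡ 762 (mod 869)
3^512 ≡ 762^2 = 580644 ≡ 152 (mod 869)
868 = 512 + 256 + 64 + 32 + 4 in binary powers of 2.
So 3^868 ≡ 152 · 762 · 598 · 493 · 81 ≡ 115 (mod 869).
Since 115 ≠ 1, base 3 is a Fermat witness: 869 is composite.

115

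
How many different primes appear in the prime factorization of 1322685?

6

1322685 = 3^2 · 146965
146965 = 5 · 29393
29393 = 7 · 4199
4199 = 13 · 323
323 = 17 · 19
1322685 = 3^2 · 5 · 7 · 13 · 17 · 19, which has 6 distinct prime factors.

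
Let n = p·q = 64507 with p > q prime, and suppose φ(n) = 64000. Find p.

φ(n) = (p−1)(q−1) = n − (p+q) + 1, so p + q = 64507 − 64000 + 1 = 508.
p and q are the roots of t² − 508t + 64507 = 0.
Discriminant: 508² − 4·64507 = 258064 − 258028 = 36; √36 = 6.
q = (508 − 6)/2 = 251, p = (508 + 6)/2 = 257.
Check: 251 · 257 = 64507.

257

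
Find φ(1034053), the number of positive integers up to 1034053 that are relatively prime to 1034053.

987840

Factor: 1034053 = 29 · 181 · 197.
φ(1034053) = (29−1) · (181−1) · (197−1) = 28 · 180 · 196 = 987840.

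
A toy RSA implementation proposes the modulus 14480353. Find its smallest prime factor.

14480353 is odd.
Digit sum 28, not divisible by 3.
Ends in 3: not divisible by 5.
7: 14480353 = 7·2068621 + 6
11: 14480353 = 11·1316395 + 8
13: 14480353 = 13·1113873 + 4
17: 14480353 = 17·851785 + 8
19: 14480353 = 19·762123 + 16
23: 14480353 = 23·629580 + 13
29: 14480353 = 29·499322 + 15
31: 14480353 = 31·467108 + 5
37: 14480353 = 37·391360 + 33
41: 14480353 = 41·353179 + 14
43: 14480353 = 43·336752 + 17
47: 14480353 = 47·308092 + 29
53: 14480353 = 53·273214 + 11
59: 14480353 = 59·245429 + 42
61: 14480353 = 61·237382 + 51
67: 14480353 = 67·216124 + 45
71: 14480353 = 71·203948 + 45
73: 14480353 = 73·198361

73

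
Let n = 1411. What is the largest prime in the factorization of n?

1411 = 17 · 83
83 is prime.
So 1411 = 17 · 83; the largest prime factor is 83.

83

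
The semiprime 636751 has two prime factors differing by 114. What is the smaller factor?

743

Since p = q + 114, we have 636751 = q(q + 114), so q² + 114q − 636751 = 0.
Discriminant: 114² + 4·636751 = 12996 + 2547004 = 2560000; √2560000 = 1600.
q = (−114 + 1600)/2 = 743, and p = q + 114 = 857.
Check: 743 · 857 = 636751.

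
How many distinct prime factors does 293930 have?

6

293930 = 2 · 146965
146965 = 5 · 29393
29393 = 7 · 4199
4199 = 13 · 323
323 = 17 · 19
293930 = 2 · 5 · 7 · 13 · 17 · 19, which has 6 distinct prime factors.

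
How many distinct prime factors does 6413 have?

2

6413 = 11^2 · 53
6413 = 11^2 · 53, which has 2 distinct prime factors.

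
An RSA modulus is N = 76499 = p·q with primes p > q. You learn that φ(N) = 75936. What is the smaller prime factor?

227

φ(n) = (p−1)(q−1) = n − (p+q) + 1, so p + q = 76499 − 75936 + 1 = 564.
p and q are the roots of t² − 564t + 76499 = 0.
Discriminant: 564² − 4·76499 = 318096 − 305996 = 12100; √12100 = 110.
q = (564 − 110)/2 = 227, p = (564 + 110)/2 = 337.
Check: 227 · 337 = 76499.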